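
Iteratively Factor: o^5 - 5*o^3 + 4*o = (o)*(o^4 - 5*o^2 + 4) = o*(o - 1)*(o^3 + o^2 - 4*o - 4) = o*(o - 1)*(o + 1)*(o^2 - 4) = o*(o - 2)*(o - 1)*(o + 1)*(o + 2)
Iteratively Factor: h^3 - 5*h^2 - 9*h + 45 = (h + 3)*(h^2 - 8*h + 15) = (h - 3)*(h + 3)*(h - 5)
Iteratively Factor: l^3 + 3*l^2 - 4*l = (l)*(l^2 + 3*l - 4) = l*(l - 1)*(l + 4)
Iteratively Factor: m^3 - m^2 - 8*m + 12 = (m - 2)*(m^2 + m - 6) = (m - 2)^2*(m + 3)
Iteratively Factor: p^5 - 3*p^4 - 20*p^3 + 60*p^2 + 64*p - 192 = (p - 3)*(p^4 - 20*p^2 + 64) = (p - 3)*(p - 2)*(p^3 + 2*p^2 - 16*p - 32) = (p - 3)*(p - 2)*(p + 2)*(p^2 - 16) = (p - 3)*(p - 2)*(p + 2)*(p + 4)*(p - 4)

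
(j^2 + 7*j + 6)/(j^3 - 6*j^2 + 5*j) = (j^2 + 7*j + 6)/(j*(j^2 - 6*j + 5))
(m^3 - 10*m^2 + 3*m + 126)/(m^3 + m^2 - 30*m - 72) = (m - 7)/(m + 4)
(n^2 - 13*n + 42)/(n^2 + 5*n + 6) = (n^2 - 13*n + 42)/(n^2 + 5*n + 6)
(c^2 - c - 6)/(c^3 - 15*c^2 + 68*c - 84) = (c^2 - c - 6)/(c^3 - 15*c^2 + 68*c - 84)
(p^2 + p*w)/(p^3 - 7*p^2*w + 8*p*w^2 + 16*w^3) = p/(p^2 - 8*p*w + 16*w^2)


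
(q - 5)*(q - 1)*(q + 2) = q^3 - 4*q^2 - 7*q + 10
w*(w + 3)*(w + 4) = w^3 + 7*w^2 + 12*w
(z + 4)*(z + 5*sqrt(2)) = z^2 + 4*z + 5*sqrt(2)*z + 20*sqrt(2)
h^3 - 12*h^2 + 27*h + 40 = (h - 8)*(h - 5)*(h + 1)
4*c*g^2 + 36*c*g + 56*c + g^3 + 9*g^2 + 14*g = (4*c + g)*(g + 2)*(g + 7)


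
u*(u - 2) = u^2 - 2*u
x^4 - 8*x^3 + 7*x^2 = x^2*(x - 7)*(x - 1)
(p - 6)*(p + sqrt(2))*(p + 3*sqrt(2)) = p^3 - 6*p^2 + 4*sqrt(2)*p^2 - 24*sqrt(2)*p + 6*p - 36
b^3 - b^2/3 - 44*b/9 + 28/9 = (b - 2)*(b - 2/3)*(b + 7/3)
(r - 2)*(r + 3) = r^2 + r - 6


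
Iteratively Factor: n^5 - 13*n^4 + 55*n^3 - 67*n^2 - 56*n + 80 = (n - 1)*(n^4 - 12*n^3 + 43*n^2 - 24*n - 80) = (n - 5)*(n - 1)*(n^3 - 7*n^2 + 8*n + 16) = (n - 5)*(n - 4)*(n - 1)*(n^2 - 3*n - 4) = (n - 5)*(n - 4)*(n - 1)*(n + 1)*(n - 4)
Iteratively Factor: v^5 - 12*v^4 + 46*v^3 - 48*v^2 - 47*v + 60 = (v - 5)*(v^4 - 7*v^3 + 11*v^2 + 7*v - 12) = (v - 5)*(v - 1)*(v^3 - 6*v^2 + 5*v + 12) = (v - 5)*(v - 3)*(v - 1)*(v^2 - 3*v - 4) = (v - 5)*(v - 4)*(v - 3)*(v - 1)*(v + 1)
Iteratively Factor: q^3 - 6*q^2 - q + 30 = (q - 5)*(q^2 - q - 6) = (q - 5)*(q + 2)*(q - 3)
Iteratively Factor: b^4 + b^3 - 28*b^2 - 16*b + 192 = (b + 4)*(b^3 - 3*b^2 - 16*b + 48) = (b - 4)*(b + 4)*(b^2 + b - 12) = (b - 4)*(b + 4)^2*(b - 3)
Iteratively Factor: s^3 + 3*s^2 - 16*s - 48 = (s + 3)*(s^2 - 16) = (s - 4)*(s + 3)*(s + 4)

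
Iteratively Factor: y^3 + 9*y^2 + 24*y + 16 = (y + 4)*(y^2 + 5*y + 4) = (y + 1)*(y + 4)*(y + 4)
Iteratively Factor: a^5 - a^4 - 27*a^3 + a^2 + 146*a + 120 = (a - 5)*(a^4 + 4*a^3 - 7*a^2 - 34*a - 24) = (a - 5)*(a + 4)*(a^3 - 7*a - 6) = (a - 5)*(a + 1)*(a + 4)*(a^2 - a - 6) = (a - 5)*(a + 1)*(a + 2)*(a + 4)*(a - 3)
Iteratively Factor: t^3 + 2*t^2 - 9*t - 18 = (t + 3)*(t^2 - t - 6) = (t - 3)*(t + 3)*(t + 2)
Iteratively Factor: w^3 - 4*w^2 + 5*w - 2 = (w - 1)*(w^2 - 3*w + 2) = (w - 1)^2*(w - 2)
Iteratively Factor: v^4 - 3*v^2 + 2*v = (v - 1)*(v^3 + v^2 - 2*v) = (v - 1)^2*(v^2 + 2*v) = (v - 1)^2*(v + 2)*(v)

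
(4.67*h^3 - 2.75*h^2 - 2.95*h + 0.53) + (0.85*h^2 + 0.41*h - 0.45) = 4.67*h^3 - 1.9*h^2 - 2.54*h + 0.08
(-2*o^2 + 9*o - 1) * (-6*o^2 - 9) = 12*o^4 - 54*o^3 + 24*o^2 - 81*o + 9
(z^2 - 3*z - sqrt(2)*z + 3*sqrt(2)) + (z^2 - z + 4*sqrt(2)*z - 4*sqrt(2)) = 2*z^2 - 4*z + 3*sqrt(2)*z - sqrt(2)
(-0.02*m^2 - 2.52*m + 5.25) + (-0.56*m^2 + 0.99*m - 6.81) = -0.58*m^2 - 1.53*m - 1.56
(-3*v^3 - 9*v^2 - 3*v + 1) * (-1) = 3*v^3 + 9*v^2 + 3*v - 1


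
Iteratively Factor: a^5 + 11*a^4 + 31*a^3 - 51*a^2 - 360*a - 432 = (a + 3)*(a^4 + 8*a^3 + 7*a^2 - 72*a - 144) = (a + 3)^2*(a^3 + 5*a^2 - 8*a - 48) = (a - 3)*(a + 3)^2*(a^2 + 8*a + 16) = (a - 3)*(a + 3)^2*(a + 4)*(a + 4)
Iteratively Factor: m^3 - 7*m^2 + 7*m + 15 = (m - 5)*(m^2 - 2*m - 3) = (m - 5)*(m - 3)*(m + 1)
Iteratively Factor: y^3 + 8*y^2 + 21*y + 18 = (y + 3)*(y^2 + 5*y + 6) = (y + 2)*(y + 3)*(y + 3)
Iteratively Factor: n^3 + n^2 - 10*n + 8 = (n - 2)*(n^2 + 3*n - 4) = (n - 2)*(n - 1)*(n + 4)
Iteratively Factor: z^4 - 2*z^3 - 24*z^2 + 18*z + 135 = (z - 5)*(z^3 + 3*z^2 - 9*z - 27) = (z - 5)*(z + 3)*(z^2 - 9) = (z - 5)*(z - 3)*(z + 3)*(z + 3)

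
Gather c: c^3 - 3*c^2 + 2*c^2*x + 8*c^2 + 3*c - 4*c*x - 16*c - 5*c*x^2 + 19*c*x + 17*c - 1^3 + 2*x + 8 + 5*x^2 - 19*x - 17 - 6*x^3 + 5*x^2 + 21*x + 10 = c^3 + c^2*(2*x + 5) + c*(-5*x^2 + 15*x + 4) - 6*x^3 + 10*x^2 + 4*x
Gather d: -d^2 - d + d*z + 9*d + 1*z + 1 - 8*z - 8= -d^2 + d*(z + 8) - 7*z - 7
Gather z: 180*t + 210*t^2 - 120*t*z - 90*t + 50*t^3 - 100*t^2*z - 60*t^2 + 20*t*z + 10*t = 50*t^3 + 150*t^2 + 100*t + z*(-100*t^2 - 100*t)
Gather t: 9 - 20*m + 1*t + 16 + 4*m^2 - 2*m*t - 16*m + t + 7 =4*m^2 - 36*m + t*(2 - 2*m) + 32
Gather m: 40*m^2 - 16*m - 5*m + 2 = 40*m^2 - 21*m + 2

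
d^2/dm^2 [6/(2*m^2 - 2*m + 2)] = 6*(-m^2 + m + (2*m - 1)^2 - 1)/(m^2 - m + 1)^3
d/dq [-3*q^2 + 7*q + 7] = 7 - 6*q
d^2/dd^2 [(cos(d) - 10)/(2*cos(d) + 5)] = 25*(-5*cos(d) + cos(2*d) - 3)/(2*cos(d) + 5)^3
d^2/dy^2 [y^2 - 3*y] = 2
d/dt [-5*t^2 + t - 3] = 1 - 10*t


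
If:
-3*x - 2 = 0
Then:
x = -2/3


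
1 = 1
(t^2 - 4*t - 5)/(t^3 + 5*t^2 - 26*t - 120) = (t + 1)/(t^2 + 10*t + 24)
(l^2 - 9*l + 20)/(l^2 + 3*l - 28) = (l - 5)/(l + 7)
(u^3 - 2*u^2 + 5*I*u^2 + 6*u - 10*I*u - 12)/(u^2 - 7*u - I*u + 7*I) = (u^2 + u*(-2 + 6*I) - 12*I)/(u - 7)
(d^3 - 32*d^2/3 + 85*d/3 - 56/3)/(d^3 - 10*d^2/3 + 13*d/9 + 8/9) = 3*(d - 7)/(3*d + 1)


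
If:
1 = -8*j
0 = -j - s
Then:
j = -1/8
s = 1/8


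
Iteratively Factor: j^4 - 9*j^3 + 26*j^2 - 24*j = (j - 4)*(j^3 - 5*j^2 + 6*j) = j*(j - 4)*(j^2 - 5*j + 6) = j*(j - 4)*(j - 2)*(j - 3)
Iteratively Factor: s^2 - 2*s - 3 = (s - 3)*(s + 1)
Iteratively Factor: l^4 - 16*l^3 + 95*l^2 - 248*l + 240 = (l - 3)*(l^3 - 13*l^2 + 56*l - 80) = (l - 4)*(l - 3)*(l^2 - 9*l + 20) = (l - 5)*(l - 4)*(l - 3)*(l - 4)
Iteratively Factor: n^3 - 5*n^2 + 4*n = (n - 1)*(n^2 - 4*n) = n*(n - 1)*(n - 4)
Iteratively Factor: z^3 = (z)*(z^2) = z^2*(z)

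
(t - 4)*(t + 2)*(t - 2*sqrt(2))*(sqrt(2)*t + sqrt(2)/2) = sqrt(2)*t^4 - 4*t^3 - 3*sqrt(2)*t^3/2 - 9*sqrt(2)*t^2 + 6*t^2 - 4*sqrt(2)*t + 36*t + 16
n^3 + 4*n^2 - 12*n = n*(n - 2)*(n + 6)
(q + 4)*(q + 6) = q^2 + 10*q + 24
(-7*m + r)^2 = 49*m^2 - 14*m*r + r^2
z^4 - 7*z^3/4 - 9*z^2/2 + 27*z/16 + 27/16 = (z - 3)*(z - 3/4)*(z + 1/2)*(z + 3/2)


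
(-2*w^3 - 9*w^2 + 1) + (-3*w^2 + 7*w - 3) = -2*w^3 - 12*w^2 + 7*w - 2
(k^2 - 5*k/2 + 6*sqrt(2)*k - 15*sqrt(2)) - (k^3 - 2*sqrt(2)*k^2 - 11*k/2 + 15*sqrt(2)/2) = -k^3 + k^2 + 2*sqrt(2)*k^2 + 3*k + 6*sqrt(2)*k - 45*sqrt(2)/2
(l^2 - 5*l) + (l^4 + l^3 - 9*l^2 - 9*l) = l^4 + l^3 - 8*l^2 - 14*l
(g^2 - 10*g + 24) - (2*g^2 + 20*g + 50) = -g^2 - 30*g - 26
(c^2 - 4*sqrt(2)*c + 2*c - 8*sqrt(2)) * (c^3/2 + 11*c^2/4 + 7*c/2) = c^5/2 - 2*sqrt(2)*c^4 + 15*c^4/4 - 15*sqrt(2)*c^3 + 9*c^3 - 36*sqrt(2)*c^2 + 7*c^2 - 28*sqrt(2)*c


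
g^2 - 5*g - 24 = (g - 8)*(g + 3)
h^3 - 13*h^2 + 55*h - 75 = (h - 5)^2*(h - 3)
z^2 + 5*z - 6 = (z - 1)*(z + 6)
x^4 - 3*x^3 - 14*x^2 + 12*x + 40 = (x - 5)*(x - 2)*(x + 2)^2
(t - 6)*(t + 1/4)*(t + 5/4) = t^3 - 9*t^2/2 - 139*t/16 - 15/8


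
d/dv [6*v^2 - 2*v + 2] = 12*v - 2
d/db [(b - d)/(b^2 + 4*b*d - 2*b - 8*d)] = (b^2 + 4*b*d - 2*b - 8*d - 2*(b - d)*(b + 2*d - 1))/(b^2 + 4*b*d - 2*b - 8*d)^2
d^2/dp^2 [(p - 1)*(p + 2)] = 2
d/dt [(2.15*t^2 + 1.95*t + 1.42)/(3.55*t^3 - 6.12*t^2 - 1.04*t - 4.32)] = (-7.6325*t^4 - 13.845*t^3 - 5.425*t^2 - 1.1952*t - 6.9472)/(12.6025*t^6 - 43.452*t^5 + 30.0704*t^4 - 17.9424*t^3 + 53.9584*t^2 + 8.9856*t + 18.6624)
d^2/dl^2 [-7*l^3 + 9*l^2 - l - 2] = 18 - 42*l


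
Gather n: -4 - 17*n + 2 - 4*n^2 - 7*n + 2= -4*n^2 - 24*n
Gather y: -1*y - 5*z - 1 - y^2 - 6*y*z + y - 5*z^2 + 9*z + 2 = -y^2 - 6*y*z - 5*z^2 + 4*z + 1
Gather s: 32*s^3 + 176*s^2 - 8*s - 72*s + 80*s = 32*s^3 + 176*s^2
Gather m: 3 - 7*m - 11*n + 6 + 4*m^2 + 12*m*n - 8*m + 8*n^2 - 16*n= 4*m^2 + m*(12*n - 15) + 8*n^2 - 27*n + 9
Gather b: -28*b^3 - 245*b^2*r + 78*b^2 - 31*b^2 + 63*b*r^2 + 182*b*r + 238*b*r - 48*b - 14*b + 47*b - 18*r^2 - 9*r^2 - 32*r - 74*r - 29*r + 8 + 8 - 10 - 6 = -28*b^3 + b^2*(47 - 245*r) + b*(63*r^2 + 420*r - 15) - 27*r^2 - 135*r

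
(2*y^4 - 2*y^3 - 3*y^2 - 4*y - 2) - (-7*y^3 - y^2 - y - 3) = 2*y^4 + 5*y^3 - 2*y^2 - 3*y + 1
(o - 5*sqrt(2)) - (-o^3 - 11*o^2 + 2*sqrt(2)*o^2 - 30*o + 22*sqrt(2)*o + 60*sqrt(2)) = o^3 - 2*sqrt(2)*o^2 + 11*o^2 - 22*sqrt(2)*o + 31*o - 65*sqrt(2)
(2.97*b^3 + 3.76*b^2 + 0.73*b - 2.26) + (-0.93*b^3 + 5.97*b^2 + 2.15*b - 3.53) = 2.04*b^3 + 9.73*b^2 + 2.88*b - 5.79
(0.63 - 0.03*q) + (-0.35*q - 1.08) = -0.38*q - 0.45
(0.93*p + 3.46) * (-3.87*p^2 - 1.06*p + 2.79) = -3.5991*p^3 - 14.376*p^2 - 1.0729*p + 9.6534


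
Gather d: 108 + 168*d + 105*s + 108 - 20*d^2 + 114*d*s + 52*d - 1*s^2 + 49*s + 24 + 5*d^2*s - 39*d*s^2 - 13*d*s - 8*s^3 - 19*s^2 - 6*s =d^2*(5*s - 20) + d*(-39*s^2 + 101*s + 220) - 8*s^3 - 20*s^2 + 148*s + 240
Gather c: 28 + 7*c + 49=7*c + 77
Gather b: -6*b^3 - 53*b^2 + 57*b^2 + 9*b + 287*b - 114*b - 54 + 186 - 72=-6*b^3 + 4*b^2 + 182*b + 60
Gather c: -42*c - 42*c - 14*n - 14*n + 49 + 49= -84*c - 28*n + 98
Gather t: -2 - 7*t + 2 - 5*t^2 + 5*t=-5*t^2 - 2*t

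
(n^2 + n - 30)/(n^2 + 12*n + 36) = (n - 5)/(n + 6)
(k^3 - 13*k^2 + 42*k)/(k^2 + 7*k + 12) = k*(k^2 - 13*k + 42)/(k^2 + 7*k + 12)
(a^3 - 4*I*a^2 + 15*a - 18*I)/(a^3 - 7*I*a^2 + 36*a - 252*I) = (a^2 + 2*I*a + 3)/(a^2 - I*a + 42)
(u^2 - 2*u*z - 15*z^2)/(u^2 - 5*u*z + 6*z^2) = (u^2 - 2*u*z - 15*z^2)/(u^2 - 5*u*z + 6*z^2)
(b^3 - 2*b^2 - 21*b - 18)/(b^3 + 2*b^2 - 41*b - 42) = (b + 3)/(b + 7)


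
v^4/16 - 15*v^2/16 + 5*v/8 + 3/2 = (v/4 + 1/4)*(v/4 + 1)*(v - 3)*(v - 2)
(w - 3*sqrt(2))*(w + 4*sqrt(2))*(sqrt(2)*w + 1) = sqrt(2)*w^3 + 3*w^2 - 23*sqrt(2)*w - 24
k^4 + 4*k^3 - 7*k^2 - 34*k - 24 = (k - 3)*(k + 1)*(k + 2)*(k + 4)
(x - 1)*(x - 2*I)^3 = x^4 - x^3 - 6*I*x^3 - 12*x^2 + 6*I*x^2 + 12*x + 8*I*x - 8*I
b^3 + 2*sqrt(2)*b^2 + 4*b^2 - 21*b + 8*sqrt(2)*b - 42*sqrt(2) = (b - 3)*(b + 7)*(b + 2*sqrt(2))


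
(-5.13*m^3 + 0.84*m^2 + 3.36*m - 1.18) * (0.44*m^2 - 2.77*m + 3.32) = -2.2572*m^5 + 14.5797*m^4 - 17.88*m^3 - 7.0376*m^2 + 14.4238*m - 3.9176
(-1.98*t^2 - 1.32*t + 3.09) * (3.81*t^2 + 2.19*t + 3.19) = -7.5438*t^4 - 9.3654*t^3 + 2.5659*t^2 + 2.5563*t + 9.8571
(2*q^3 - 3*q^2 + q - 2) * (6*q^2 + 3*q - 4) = 12*q^5 - 12*q^4 - 11*q^3 + 3*q^2 - 10*q + 8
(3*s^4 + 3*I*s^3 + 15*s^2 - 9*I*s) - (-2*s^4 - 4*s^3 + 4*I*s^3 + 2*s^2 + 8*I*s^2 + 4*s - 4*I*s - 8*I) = 5*s^4 + 4*s^3 - I*s^3 + 13*s^2 - 8*I*s^2 - 4*s - 5*I*s + 8*I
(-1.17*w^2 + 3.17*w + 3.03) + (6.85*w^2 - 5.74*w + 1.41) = 5.68*w^2 - 2.57*w + 4.44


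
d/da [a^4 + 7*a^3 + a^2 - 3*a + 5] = 4*a^3 + 21*a^2 + 2*a - 3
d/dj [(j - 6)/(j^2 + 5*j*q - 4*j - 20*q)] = (j^2 + 5*j*q - 4*j - 20*q - (j - 6)*(2*j + 5*q - 4))/(j^2 + 5*j*q - 4*j - 20*q)^2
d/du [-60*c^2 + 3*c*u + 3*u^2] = 3*c + 6*u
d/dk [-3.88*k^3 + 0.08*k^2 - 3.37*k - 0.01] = -11.64*k^2 + 0.16*k - 3.37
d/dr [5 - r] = -1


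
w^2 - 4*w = w*(w - 4)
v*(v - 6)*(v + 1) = v^3 - 5*v^2 - 6*v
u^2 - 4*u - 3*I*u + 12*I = (u - 4)*(u - 3*I)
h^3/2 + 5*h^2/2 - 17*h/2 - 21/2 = (h/2 + 1/2)*(h - 3)*(h + 7)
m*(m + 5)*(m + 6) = m^3 + 11*m^2 + 30*m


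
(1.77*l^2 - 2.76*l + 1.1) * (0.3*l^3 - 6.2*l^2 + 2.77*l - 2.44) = 0.531*l^5 - 11.802*l^4 + 22.3449*l^3 - 18.784*l^2 + 9.7814*l - 2.684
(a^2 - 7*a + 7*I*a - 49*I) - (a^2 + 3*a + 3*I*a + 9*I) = -10*a + 4*I*a - 58*I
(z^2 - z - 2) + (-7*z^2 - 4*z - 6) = -6*z^2 - 5*z - 8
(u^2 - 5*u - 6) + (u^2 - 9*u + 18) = 2*u^2 - 14*u + 12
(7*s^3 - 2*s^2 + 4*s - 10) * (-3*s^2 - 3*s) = -21*s^5 - 15*s^4 - 6*s^3 + 18*s^2 + 30*s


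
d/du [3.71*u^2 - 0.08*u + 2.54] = 7.42*u - 0.08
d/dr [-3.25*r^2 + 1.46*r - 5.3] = 1.46 - 6.5*r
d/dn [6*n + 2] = 6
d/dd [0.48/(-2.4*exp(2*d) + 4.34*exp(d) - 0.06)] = (2.304*exp(d) - 2.0832)*exp(d)/(2.4*exp(2*d) - 4.34*exp(d) + 0.06)^2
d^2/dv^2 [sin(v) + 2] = -sin(v)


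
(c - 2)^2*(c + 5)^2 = c^4 + 6*c^3 - 11*c^2 - 60*c + 100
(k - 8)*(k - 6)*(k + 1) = k^3 - 13*k^2 + 34*k + 48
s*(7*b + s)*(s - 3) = 7*b*s^2 - 21*b*s + s^3 - 3*s^2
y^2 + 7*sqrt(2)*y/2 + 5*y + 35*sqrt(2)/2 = (y + 5)*(y + 7*sqrt(2)/2)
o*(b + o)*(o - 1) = b*o^2 - b*o + o^3 - o^2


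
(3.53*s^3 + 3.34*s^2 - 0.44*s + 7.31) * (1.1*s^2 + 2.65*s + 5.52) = 3.883*s^5 + 13.0285*s^4 + 27.8526*s^3 + 25.3118*s^2 + 16.9427*s + 40.3512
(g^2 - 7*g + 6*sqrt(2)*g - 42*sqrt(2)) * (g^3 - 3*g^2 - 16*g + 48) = g^5 - 10*g^4 + 6*sqrt(2)*g^4 - 60*sqrt(2)*g^3 + 5*g^3 + 30*sqrt(2)*g^2 + 160*g^2 - 336*g + 960*sqrt(2)*g - 2016*sqrt(2)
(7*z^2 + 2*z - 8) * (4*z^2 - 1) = 28*z^4 + 8*z^3 - 39*z^2 - 2*z + 8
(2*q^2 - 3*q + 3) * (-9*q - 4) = -18*q^3 + 19*q^2 - 15*q - 12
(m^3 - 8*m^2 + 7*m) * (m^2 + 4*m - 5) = m^5 - 4*m^4 - 30*m^3 + 68*m^2 - 35*m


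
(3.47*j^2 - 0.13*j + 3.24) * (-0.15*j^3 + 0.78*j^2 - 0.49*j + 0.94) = -0.5205*j^5 + 2.7261*j^4 - 2.2877*j^3 + 5.8527*j^2 - 1.7098*j + 3.0456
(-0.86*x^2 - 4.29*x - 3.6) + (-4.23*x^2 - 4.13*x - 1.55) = -5.09*x^2 - 8.42*x - 5.15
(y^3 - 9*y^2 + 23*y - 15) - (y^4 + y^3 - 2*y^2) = -y^4 - 7*y^2 + 23*y - 15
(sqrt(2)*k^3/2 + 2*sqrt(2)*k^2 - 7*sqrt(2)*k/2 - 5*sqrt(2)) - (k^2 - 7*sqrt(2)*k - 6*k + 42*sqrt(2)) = sqrt(2)*k^3/2 - k^2 + 2*sqrt(2)*k^2 + 7*sqrt(2)*k/2 + 6*k - 47*sqrt(2)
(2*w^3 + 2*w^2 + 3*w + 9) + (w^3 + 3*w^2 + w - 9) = 3*w^3 + 5*w^2 + 4*w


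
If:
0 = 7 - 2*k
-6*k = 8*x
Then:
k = 7/2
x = -21/8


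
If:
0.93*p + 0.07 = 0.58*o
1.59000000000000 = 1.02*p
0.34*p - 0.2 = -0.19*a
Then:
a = -1.74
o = 2.62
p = 1.56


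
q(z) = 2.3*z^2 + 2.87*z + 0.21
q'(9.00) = 44.27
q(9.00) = 212.34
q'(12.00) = 58.07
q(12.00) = 365.85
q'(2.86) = 16.03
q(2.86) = 27.23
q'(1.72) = 10.78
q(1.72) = 11.95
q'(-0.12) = 2.32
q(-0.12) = -0.10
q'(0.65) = 5.86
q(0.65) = 3.05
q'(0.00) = 2.87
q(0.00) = 0.21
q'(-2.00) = -6.33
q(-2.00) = 3.67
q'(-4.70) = -18.75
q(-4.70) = 37.53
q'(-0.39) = 1.08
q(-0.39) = -0.56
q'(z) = 4.6*z + 2.87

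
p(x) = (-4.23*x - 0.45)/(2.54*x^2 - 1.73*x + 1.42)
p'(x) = (1.73 - 5.08*x)*(-4.23*x - 0.45)/(2.54*x^2 - 1.73*x + 1.42)^2 - 4.23/(2.54*x^2 - 1.73*x + 1.42)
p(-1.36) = 0.63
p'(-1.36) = 0.14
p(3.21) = -0.64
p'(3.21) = 0.23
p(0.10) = -0.69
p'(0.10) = -3.98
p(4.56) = -0.43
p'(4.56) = 0.11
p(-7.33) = 0.20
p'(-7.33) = 0.02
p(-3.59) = 0.37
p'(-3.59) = 0.08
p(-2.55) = 0.46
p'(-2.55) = 0.11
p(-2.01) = 0.53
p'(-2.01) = 0.14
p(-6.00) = 0.24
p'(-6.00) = 0.03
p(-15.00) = 0.11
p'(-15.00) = 0.01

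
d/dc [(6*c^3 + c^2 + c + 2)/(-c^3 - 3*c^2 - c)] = (-17*c^4 - 10*c^3 + 8*c^2 + 12*c + 2)/(c^2*(c^4 + 6*c^3 + 11*c^2 + 6*c + 1))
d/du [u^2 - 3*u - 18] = 2*u - 3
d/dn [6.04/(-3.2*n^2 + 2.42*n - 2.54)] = (38.656*n - 14.6168)/(3.2*n^2 - 2.42*n + 2.54)^2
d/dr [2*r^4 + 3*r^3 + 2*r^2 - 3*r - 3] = 8*r^3 + 9*r^2 + 4*r - 3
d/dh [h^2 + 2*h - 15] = 2*h + 2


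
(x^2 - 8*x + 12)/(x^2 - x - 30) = (x - 2)/(x + 5)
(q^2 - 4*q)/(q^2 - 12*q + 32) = q/(q - 8)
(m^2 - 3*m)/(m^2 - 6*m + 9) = m/(m - 3)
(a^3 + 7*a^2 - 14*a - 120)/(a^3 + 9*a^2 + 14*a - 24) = (a^2 + a - 20)/(a^2 + 3*a - 4)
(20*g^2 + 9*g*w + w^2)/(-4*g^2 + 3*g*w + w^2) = (5*g + w)/(-g + w)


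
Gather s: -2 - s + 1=-s - 1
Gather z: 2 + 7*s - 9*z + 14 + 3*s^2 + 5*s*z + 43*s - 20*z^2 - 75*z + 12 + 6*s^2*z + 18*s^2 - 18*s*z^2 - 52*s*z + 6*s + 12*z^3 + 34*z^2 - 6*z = 21*s^2 + 56*s + 12*z^3 + z^2*(14 - 18*s) + z*(6*s^2 - 47*s - 90) + 28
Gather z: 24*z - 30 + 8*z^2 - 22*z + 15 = 8*z^2 + 2*z - 15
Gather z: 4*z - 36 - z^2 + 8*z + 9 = -z^2 + 12*z - 27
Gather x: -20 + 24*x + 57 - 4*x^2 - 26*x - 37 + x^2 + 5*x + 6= -3*x^2 + 3*x + 6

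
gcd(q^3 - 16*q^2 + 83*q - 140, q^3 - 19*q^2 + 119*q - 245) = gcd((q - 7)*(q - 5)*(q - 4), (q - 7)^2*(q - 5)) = q^2 - 12*q + 35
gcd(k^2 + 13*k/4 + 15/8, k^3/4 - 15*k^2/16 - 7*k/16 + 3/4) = 1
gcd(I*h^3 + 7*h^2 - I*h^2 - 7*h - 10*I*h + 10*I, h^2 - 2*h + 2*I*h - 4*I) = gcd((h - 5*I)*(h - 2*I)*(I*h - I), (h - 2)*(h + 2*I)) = 1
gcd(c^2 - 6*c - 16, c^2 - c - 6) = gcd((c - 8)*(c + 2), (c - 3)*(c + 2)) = c + 2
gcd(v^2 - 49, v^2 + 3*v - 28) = v + 7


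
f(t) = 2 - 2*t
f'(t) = -2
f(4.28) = -6.56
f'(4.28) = -2.00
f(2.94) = -3.88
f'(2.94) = -2.00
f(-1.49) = 4.98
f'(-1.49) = -2.00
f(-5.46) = 12.92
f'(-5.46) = -2.00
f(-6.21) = 14.42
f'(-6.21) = -2.00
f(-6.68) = 15.36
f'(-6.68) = -2.00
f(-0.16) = 2.32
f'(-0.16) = -2.00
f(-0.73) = 3.46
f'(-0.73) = -2.00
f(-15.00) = 32.00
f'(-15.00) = -2.00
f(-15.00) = 32.00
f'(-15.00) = -2.00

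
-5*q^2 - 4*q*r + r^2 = (-5*q + r)*(q + r)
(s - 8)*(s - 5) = s^2 - 13*s + 40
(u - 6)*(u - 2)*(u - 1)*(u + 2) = u^4 - 7*u^3 + 2*u^2 + 28*u - 24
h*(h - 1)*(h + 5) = h^3 + 4*h^2 - 5*h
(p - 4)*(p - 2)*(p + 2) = p^3 - 4*p^2 - 4*p + 16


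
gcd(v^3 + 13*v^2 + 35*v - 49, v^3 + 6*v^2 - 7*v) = v^2 + 6*v - 7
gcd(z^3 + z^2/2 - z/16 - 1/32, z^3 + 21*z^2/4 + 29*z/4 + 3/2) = z + 1/4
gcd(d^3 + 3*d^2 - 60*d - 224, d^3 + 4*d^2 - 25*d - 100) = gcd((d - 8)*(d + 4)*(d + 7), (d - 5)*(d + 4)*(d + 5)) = d + 4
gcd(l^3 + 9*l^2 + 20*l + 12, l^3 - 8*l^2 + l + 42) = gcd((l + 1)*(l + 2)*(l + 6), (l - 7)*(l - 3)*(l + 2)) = l + 2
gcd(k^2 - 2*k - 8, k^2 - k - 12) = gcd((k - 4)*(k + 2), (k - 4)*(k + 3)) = k - 4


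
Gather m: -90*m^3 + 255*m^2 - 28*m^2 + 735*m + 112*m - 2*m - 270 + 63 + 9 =-90*m^3 + 227*m^2 + 845*m - 198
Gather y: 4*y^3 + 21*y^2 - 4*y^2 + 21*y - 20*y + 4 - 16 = 4*y^3 + 17*y^2 + y - 12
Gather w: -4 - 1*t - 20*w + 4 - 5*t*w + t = w*(-5*t - 20)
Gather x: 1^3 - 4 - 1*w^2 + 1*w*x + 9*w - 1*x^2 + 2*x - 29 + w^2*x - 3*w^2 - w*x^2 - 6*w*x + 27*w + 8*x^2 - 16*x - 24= -4*w^2 + 36*w + x^2*(7 - w) + x*(w^2 - 5*w - 14) - 56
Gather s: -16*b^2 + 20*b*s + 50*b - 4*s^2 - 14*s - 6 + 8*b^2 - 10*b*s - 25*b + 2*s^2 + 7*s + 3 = -8*b^2 + 25*b - 2*s^2 + s*(10*b - 7) - 3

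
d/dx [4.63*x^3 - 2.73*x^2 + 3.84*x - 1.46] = 13.89*x^2 - 5.46*x + 3.84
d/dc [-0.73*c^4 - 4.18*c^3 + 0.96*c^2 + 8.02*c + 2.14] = -2.92*c^3 - 12.54*c^2 + 1.92*c + 8.02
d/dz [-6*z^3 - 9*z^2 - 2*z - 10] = -18*z^2 - 18*z - 2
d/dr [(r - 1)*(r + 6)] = 2*r + 5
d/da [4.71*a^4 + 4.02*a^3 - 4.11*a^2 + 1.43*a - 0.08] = 18.84*a^3 + 12.06*a^2 - 8.22*a + 1.43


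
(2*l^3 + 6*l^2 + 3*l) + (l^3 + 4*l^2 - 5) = 3*l^3 + 10*l^2 + 3*l - 5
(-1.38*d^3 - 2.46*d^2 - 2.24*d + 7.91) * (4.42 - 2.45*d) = 3.381*d^4 - 0.0725999999999996*d^3 - 5.3852*d^2 - 29.2803*d + 34.9622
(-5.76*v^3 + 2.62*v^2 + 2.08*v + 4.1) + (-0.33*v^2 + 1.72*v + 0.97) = -5.76*v^3 + 2.29*v^2 + 3.8*v + 5.07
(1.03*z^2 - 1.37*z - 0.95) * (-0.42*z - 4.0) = -0.4326*z^3 - 3.5446*z^2 + 5.879*z + 3.8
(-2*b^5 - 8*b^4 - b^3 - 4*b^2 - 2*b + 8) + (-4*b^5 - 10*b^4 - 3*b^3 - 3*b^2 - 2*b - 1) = -6*b^5 - 18*b^4 - 4*b^3 - 7*b^2 - 4*b + 7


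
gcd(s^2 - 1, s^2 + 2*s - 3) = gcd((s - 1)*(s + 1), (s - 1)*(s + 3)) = s - 1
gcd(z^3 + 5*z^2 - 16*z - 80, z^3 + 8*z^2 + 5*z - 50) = z + 5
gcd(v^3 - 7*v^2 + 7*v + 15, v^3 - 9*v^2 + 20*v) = v - 5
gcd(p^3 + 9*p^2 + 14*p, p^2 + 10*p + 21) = p + 7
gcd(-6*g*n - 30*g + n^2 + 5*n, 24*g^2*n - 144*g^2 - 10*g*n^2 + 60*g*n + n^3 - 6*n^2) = 6*g - n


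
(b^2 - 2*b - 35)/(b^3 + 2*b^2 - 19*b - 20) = (b - 7)/(b^2 - 3*b - 4)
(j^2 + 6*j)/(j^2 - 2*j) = (j + 6)/(j - 2)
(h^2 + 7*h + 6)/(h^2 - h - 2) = (h + 6)/(h - 2)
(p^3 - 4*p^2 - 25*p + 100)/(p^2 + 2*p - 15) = (p^2 - 9*p + 20)/(p - 3)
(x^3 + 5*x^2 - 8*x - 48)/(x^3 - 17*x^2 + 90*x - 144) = (x^2 + 8*x + 16)/(x^2 - 14*x + 48)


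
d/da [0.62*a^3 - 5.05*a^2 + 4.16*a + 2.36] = 1.86*a^2 - 10.1*a + 4.16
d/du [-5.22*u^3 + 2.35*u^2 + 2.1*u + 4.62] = -15.66*u^2 + 4.7*u + 2.1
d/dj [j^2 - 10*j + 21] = 2*j - 10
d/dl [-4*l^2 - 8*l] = -8*l - 8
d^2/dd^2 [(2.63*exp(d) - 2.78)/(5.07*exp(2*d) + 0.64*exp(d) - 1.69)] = (67.603887*exp(4*d) - 294.372312*exp(3*d) + 108.146142*exp(2*d) - 93.573576*exp(d) + 4.504695)*exp(d)/(130.323843*exp(6*d) + 49.353408*exp(5*d) - 124.093827*exp(4*d) - 32.640128*exp(3*d) + 41.364609*exp(2*d) + 5.483712*exp(d) - 4.826809)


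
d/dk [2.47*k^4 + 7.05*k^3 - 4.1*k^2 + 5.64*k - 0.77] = 9.88*k^3 + 21.15*k^2 - 8.2*k + 5.64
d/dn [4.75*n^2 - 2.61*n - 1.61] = 9.5*n - 2.61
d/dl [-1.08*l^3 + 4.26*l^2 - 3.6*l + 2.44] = -3.24*l^2 + 8.52*l - 3.6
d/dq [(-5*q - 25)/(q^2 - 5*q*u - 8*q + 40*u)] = 5*(-q^2 + 5*q*u + 8*q - 40*u - (q + 5)*(-2*q + 5*u + 8))/(q^2 - 5*q*u - 8*q + 40*u)^2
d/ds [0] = 0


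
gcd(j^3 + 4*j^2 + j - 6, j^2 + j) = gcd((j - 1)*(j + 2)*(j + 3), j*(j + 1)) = 1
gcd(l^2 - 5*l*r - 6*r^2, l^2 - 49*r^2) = 1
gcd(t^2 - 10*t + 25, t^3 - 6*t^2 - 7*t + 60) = t - 5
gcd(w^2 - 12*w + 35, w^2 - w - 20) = w - 5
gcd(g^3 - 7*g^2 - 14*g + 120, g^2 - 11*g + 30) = g^2 - 11*g + 30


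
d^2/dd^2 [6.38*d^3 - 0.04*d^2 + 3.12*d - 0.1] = 38.28*d - 0.08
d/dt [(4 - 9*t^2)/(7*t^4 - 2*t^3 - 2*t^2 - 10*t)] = 2*(63*t^5 - 9*t^4 - 56*t^3 + 57*t^2 + 8*t + 20)/(t^2*(49*t^6 - 28*t^5 - 24*t^4 - 132*t^3 + 44*t^2 + 40*t + 100))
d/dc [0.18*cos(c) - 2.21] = -0.18*sin(c)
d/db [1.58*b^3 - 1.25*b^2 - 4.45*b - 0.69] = 4.74*b^2 - 2.5*b - 4.45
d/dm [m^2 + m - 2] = 2*m + 1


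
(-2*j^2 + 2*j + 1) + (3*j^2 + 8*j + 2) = j^2 + 10*j + 3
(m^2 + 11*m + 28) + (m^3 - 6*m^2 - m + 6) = m^3 - 5*m^2 + 10*m + 34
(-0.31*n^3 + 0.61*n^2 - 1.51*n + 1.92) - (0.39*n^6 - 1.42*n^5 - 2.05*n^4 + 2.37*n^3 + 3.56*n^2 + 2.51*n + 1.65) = -0.39*n^6 + 1.42*n^5 + 2.05*n^4 - 2.68*n^3 - 2.95*n^2 - 4.02*n + 0.27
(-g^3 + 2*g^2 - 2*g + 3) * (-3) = 3*g^3 - 6*g^2 + 6*g - 9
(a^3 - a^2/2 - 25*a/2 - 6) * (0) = 0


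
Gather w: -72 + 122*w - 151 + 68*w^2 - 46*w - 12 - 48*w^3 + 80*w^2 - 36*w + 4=-48*w^3 + 148*w^2 + 40*w - 231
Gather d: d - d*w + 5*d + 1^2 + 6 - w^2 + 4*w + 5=d*(6 - w) - w^2 + 4*w + 12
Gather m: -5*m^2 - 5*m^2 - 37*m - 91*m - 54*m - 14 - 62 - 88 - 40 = -10*m^2 - 182*m - 204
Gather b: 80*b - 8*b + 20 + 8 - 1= 72*b + 27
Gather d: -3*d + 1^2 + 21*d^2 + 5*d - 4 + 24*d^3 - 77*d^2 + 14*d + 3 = 24*d^3 - 56*d^2 + 16*d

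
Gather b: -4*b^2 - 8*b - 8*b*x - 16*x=-4*b^2 + b*(-8*x - 8) - 16*x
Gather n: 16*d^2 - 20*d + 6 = 16*d^2 - 20*d + 6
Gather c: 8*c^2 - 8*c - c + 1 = 8*c^2 - 9*c + 1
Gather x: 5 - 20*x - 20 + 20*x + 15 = 0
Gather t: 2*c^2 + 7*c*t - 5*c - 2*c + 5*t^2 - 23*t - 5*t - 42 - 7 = 2*c^2 - 7*c + 5*t^2 + t*(7*c - 28) - 49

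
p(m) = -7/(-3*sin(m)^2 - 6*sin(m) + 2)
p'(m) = -7*(6*sin(m)*cos(m) + 6*cos(m))/(-3*sin(m)^2 - 6*sin(m) + 2)^2 = -42*(sin(m) + 1)*cos(m)/(3*sin(m)^2 + 6*sin(m) - 2)^2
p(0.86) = 1.64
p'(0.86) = -2.64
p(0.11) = -5.36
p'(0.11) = -27.20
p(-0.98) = -1.42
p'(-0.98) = -0.16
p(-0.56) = -1.61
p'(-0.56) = -0.89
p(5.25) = -1.42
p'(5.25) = -0.12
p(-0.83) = -1.46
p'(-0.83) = -0.32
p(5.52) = -1.48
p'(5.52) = -0.42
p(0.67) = 2.43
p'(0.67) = -6.42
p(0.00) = -3.50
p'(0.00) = -10.50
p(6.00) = -2.03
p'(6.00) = -2.45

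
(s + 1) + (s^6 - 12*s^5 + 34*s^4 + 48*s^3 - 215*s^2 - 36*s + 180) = s^6 - 12*s^5 + 34*s^4 + 48*s^3 - 215*s^2 - 35*s + 181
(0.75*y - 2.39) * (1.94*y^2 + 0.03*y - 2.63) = 1.455*y^3 - 4.6141*y^2 - 2.0442*y + 6.2857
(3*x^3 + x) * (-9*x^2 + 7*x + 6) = -27*x^5 + 21*x^4 + 9*x^3 + 7*x^2 + 6*x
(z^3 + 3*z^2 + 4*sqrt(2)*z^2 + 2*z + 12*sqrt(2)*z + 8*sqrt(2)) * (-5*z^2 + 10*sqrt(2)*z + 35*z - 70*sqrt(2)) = -5*z^5 - 10*sqrt(2)*z^4 + 20*z^4 + 40*sqrt(2)*z^3 + 175*z^3 - 250*z^2 + 190*sqrt(2)*z^2 - 1520*z + 140*sqrt(2)*z - 1120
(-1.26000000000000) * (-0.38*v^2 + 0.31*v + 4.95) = 0.4788*v^2 - 0.3906*v - 6.237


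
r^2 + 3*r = r*(r + 3)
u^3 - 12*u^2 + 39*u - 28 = (u - 7)*(u - 4)*(u - 1)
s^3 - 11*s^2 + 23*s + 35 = (s - 7)*(s - 5)*(s + 1)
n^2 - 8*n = n*(n - 8)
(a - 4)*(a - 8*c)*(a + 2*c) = a^3 - 6*a^2*c - 4*a^2 - 16*a*c^2 + 24*a*c + 64*c^2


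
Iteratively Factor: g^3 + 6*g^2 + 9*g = (g)*(g^2 + 6*g + 9) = g*(g + 3)*(g + 3)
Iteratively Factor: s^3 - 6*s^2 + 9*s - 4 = (s - 1)*(s^2 - 5*s + 4) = (s - 1)^2*(s - 4)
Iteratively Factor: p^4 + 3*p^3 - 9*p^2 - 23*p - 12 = (p + 1)*(p^3 + 2*p^2 - 11*p - 12) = (p + 1)^2*(p^2 + p - 12) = (p + 1)^2*(p + 4)*(p - 3)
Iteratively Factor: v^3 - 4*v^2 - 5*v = (v)*(v^2 - 4*v - 5) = v*(v + 1)*(v - 5)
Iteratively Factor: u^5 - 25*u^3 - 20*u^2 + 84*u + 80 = (u - 5)*(u^4 + 5*u^3 - 20*u - 16) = (u - 5)*(u + 1)*(u^3 + 4*u^2 - 4*u - 16) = (u - 5)*(u + 1)*(u + 2)*(u^2 + 2*u - 8) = (u - 5)*(u - 2)*(u + 1)*(u + 2)*(u + 4)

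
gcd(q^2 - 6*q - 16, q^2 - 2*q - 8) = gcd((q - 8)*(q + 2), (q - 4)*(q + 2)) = q + 2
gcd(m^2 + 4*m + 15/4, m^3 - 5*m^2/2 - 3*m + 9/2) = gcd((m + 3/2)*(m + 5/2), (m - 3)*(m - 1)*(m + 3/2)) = m + 3/2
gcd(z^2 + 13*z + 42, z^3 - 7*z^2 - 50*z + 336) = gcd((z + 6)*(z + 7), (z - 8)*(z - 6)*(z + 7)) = z + 7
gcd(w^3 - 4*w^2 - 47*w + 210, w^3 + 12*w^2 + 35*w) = w + 7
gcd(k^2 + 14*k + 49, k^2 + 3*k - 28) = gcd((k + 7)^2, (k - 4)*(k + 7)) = k + 7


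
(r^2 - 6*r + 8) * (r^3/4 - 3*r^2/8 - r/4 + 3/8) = r^5/4 - 15*r^4/8 + 4*r^3 - 9*r^2/8 - 17*r/4 + 3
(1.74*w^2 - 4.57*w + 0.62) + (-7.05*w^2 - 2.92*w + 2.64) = -5.31*w^2 - 7.49*w + 3.26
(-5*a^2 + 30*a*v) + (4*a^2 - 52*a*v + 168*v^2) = -a^2 - 22*a*v + 168*v^2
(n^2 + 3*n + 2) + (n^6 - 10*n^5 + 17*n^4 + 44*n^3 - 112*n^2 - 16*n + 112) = n^6 - 10*n^5 + 17*n^4 + 44*n^3 - 111*n^2 - 13*n + 114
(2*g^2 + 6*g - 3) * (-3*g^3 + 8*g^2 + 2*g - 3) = -6*g^5 - 2*g^4 + 61*g^3 - 18*g^2 - 24*g + 9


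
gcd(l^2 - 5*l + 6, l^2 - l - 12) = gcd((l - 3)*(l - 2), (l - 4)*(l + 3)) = 1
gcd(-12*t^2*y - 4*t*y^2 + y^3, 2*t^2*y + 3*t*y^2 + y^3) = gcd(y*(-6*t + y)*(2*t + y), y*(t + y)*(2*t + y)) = 2*t*y + y^2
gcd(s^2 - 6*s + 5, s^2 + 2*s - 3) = s - 1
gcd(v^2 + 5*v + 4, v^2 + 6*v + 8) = v + 4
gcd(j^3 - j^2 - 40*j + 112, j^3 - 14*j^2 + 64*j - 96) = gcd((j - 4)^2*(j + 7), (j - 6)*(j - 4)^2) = j^2 - 8*j + 16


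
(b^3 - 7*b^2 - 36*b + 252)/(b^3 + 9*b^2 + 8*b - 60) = (b^2 - 13*b + 42)/(b^2 + 3*b - 10)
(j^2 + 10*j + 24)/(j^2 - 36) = (j + 4)/(j - 6)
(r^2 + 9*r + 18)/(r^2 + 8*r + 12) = (r + 3)/(r + 2)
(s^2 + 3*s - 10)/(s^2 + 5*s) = (s - 2)/s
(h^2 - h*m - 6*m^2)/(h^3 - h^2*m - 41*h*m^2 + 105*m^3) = (h + 2*m)/(h^2 + 2*h*m - 35*m^2)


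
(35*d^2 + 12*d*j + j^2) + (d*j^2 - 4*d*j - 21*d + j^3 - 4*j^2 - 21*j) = 35*d^2 + d*j^2 + 8*d*j - 21*d + j^3 - 3*j^2 - 21*j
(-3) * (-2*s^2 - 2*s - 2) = 6*s^2 + 6*s + 6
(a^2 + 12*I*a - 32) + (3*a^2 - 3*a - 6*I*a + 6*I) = 4*a^2 - 3*a + 6*I*a - 32 + 6*I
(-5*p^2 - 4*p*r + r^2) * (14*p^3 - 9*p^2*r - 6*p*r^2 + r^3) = -70*p^5 - 11*p^4*r + 80*p^3*r^2 + 10*p^2*r^3 - 10*p*r^4 + r^5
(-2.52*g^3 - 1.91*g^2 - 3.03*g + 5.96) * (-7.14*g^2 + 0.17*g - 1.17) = 17.9928*g^5 + 13.209*g^4 + 24.2579*g^3 - 40.8348*g^2 + 4.5583*g - 6.9732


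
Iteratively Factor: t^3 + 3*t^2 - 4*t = (t + 4)*(t^2 - t) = (t - 1)*(t + 4)*(t)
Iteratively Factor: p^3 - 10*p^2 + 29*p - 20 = (p - 4)*(p^2 - 6*p + 5) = (p - 4)*(p - 1)*(p - 5)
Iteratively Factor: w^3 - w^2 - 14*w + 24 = (w - 2)*(w^2 + w - 12) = (w - 2)*(w + 4)*(w - 3)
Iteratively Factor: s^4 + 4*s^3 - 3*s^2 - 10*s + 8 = (s - 1)*(s^3 + 5*s^2 + 2*s - 8) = (s - 1)*(s + 2)*(s^2 + 3*s - 4) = (s - 1)*(s + 2)*(s + 4)*(s - 1)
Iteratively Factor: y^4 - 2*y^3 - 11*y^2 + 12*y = (y + 3)*(y^3 - 5*y^2 + 4*y) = y*(y + 3)*(y^2 - 5*y + 4) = y*(y - 4)*(y + 3)*(y - 1)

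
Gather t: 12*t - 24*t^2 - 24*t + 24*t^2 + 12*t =0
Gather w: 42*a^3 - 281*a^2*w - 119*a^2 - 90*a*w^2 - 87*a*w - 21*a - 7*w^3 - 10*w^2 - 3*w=42*a^3 - 119*a^2 - 21*a - 7*w^3 + w^2*(-90*a - 10) + w*(-281*a^2 - 87*a - 3)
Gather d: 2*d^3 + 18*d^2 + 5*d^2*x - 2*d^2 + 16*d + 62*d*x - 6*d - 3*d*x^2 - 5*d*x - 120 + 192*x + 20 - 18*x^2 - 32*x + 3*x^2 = 2*d^3 + d^2*(5*x + 16) + d*(-3*x^2 + 57*x + 10) - 15*x^2 + 160*x - 100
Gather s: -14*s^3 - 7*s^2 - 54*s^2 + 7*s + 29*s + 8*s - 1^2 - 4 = -14*s^3 - 61*s^2 + 44*s - 5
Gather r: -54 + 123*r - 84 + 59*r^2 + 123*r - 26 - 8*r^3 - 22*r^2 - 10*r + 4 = -8*r^3 + 37*r^2 + 236*r - 160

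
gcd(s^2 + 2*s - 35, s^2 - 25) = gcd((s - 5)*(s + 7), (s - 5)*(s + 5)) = s - 5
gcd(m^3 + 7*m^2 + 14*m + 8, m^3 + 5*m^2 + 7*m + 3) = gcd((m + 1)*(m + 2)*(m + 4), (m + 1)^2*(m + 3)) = m + 1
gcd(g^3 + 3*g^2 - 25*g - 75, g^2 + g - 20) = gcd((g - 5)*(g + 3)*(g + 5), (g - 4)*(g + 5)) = g + 5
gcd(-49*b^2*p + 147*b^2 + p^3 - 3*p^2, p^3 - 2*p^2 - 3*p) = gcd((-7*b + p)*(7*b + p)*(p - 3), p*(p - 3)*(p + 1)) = p - 3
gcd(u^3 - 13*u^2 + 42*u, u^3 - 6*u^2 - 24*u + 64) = 1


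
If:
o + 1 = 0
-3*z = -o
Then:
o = -1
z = -1/3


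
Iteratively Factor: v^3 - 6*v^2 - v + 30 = (v - 5)*(v^2 - v - 6) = (v - 5)*(v - 3)*(v + 2)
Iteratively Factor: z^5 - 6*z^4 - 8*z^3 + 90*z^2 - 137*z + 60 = (z - 1)*(z^4 - 5*z^3 - 13*z^2 + 77*z - 60) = (z - 1)*(z + 4)*(z^3 - 9*z^2 + 23*z - 15) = (z - 3)*(z - 1)*(z + 4)*(z^2 - 6*z + 5) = (z - 5)*(z - 3)*(z - 1)*(z + 4)*(z - 1)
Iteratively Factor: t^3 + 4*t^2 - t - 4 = (t - 1)*(t^2 + 5*t + 4) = (t - 1)*(t + 1)*(t + 4)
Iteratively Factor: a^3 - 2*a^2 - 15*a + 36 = (a - 3)*(a^2 + a - 12) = (a - 3)^2*(a + 4)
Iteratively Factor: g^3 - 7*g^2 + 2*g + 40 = (g + 2)*(g^2 - 9*g + 20) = (g - 4)*(g + 2)*(g - 5)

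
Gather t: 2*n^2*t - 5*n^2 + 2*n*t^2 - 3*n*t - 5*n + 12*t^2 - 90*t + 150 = -5*n^2 - 5*n + t^2*(2*n + 12) + t*(2*n^2 - 3*n - 90) + 150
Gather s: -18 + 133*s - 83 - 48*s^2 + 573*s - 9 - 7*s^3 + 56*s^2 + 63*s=-7*s^3 + 8*s^2 + 769*s - 110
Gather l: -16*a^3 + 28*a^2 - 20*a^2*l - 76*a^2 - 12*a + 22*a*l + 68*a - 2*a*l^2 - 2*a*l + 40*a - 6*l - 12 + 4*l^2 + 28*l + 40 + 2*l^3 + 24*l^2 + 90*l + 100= -16*a^3 - 48*a^2 + 96*a + 2*l^3 + l^2*(28 - 2*a) + l*(-20*a^2 + 20*a + 112) + 128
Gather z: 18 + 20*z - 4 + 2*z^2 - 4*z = 2*z^2 + 16*z + 14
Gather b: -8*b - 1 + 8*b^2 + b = 8*b^2 - 7*b - 1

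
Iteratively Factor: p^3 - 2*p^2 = (p)*(p^2 - 2*p) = p*(p - 2)*(p)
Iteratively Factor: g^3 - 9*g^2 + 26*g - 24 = (g - 3)*(g^2 - 6*g + 8) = (g - 4)*(g - 3)*(g - 2)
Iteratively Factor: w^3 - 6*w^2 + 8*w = (w)*(w^2 - 6*w + 8) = w*(w - 2)*(w - 4)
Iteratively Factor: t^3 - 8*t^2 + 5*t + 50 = (t + 2)*(t^2 - 10*t + 25) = (t - 5)*(t + 2)*(t - 5)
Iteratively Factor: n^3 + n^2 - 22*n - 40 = (n + 4)*(n^2 - 3*n - 10) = (n - 5)*(n + 4)*(n + 2)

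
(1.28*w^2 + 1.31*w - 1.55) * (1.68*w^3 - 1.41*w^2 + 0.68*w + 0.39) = 2.1504*w^5 + 0.396*w^4 - 3.5807*w^3 + 3.5755*w^2 - 0.5431*w - 0.6045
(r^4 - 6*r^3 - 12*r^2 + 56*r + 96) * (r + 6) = r^5 - 48*r^3 - 16*r^2 + 432*r + 576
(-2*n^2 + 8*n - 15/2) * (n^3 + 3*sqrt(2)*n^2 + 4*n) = -2*n^5 - 6*sqrt(2)*n^4 + 8*n^4 - 31*n^3/2 + 24*sqrt(2)*n^3 - 45*sqrt(2)*n^2/2 + 32*n^2 - 30*n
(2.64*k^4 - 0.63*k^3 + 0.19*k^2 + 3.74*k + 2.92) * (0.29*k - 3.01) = 0.7656*k^5 - 8.1291*k^4 + 1.9514*k^3 + 0.5127*k^2 - 10.4106*k - 8.7892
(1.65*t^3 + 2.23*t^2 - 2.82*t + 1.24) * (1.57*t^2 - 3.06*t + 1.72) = 2.5905*t^5 - 1.5479*t^4 - 8.4132*t^3 + 14.4116*t^2 - 8.6448*t + 2.1328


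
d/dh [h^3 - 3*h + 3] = 3*h^2 - 3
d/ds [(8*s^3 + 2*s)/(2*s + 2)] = (8*s^3 + 12*s^2 + 1)/(s^2 + 2*s + 1)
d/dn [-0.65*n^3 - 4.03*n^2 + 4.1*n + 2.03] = -1.95*n^2 - 8.06*n + 4.1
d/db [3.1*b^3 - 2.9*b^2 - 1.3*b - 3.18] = 9.3*b^2 - 5.8*b - 1.3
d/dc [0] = 0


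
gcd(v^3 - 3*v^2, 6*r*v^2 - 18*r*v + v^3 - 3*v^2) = v^2 - 3*v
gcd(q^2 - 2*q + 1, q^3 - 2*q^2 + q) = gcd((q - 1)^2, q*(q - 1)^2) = q^2 - 2*q + 1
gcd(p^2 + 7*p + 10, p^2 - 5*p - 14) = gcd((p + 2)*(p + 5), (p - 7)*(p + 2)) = p + 2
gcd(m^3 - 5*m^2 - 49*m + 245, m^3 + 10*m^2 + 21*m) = m + 7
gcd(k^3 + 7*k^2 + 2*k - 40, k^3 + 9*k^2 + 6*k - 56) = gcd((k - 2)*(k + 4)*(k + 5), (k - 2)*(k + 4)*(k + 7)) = k^2 + 2*k - 8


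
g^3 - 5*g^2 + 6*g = g*(g - 3)*(g - 2)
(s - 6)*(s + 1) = s^2 - 5*s - 6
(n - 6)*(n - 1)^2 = n^3 - 8*n^2 + 13*n - 6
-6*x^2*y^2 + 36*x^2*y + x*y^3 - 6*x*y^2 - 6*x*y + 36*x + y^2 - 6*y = (-6*x + y)*(y - 6)*(x*y + 1)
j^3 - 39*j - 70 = (j - 7)*(j + 2)*(j + 5)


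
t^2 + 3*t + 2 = (t + 1)*(t + 2)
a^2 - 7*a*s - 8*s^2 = (a - 8*s)*(a + s)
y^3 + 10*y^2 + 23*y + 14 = (y + 1)*(y + 2)*(y + 7)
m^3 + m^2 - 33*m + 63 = (m - 3)^2*(m + 7)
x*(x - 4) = x^2 - 4*x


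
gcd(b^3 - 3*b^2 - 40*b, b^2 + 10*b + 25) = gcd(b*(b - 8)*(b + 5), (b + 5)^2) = b + 5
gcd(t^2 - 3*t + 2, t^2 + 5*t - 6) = t - 1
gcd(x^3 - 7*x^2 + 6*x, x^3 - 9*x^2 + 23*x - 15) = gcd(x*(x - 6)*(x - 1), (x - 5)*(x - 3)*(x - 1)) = x - 1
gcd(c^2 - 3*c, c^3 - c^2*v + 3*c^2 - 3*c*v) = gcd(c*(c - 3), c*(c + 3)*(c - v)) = c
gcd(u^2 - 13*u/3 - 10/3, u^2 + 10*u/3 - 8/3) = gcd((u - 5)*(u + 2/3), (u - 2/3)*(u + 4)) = 1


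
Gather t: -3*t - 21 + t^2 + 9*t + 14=t^2 + 6*t - 7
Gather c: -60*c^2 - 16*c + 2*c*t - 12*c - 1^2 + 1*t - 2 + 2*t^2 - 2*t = -60*c^2 + c*(2*t - 28) + 2*t^2 - t - 3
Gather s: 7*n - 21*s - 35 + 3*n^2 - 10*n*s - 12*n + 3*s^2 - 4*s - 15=3*n^2 - 5*n + 3*s^2 + s*(-10*n - 25) - 50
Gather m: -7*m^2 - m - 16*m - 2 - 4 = -7*m^2 - 17*m - 6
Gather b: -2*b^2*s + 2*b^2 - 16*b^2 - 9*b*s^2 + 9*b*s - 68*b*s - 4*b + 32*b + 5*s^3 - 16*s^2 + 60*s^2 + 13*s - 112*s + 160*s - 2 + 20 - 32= b^2*(-2*s - 14) + b*(-9*s^2 - 59*s + 28) + 5*s^3 + 44*s^2 + 61*s - 14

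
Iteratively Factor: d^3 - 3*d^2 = (d - 3)*(d^2) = d*(d - 3)*(d)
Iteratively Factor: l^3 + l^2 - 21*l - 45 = (l + 3)*(l^2 - 2*l - 15) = (l + 3)^2*(l - 5)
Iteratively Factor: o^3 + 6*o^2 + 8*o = (o + 4)*(o^2 + 2*o) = (o + 2)*(o + 4)*(o)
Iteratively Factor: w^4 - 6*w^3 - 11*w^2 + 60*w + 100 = (w + 2)*(w^3 - 8*w^2 + 5*w + 50) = (w - 5)*(w + 2)*(w^2 - 3*w - 10) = (w - 5)*(w + 2)^2*(w - 5)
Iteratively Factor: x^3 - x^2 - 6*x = (x + 2)*(x^2 - 3*x) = (x - 3)*(x + 2)*(x)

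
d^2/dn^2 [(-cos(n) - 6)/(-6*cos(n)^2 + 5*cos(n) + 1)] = (-81*(1 - cos(2*n))^2*cos(n) - 447*(1 - cos(2*n))^2/2 - 565*cos(n) - 781*cos(2*n)/2 + 72*cos(3*n) + 18*cos(5*n) + 1731/2)/((cos(n) - 1)^3*(6*cos(n) + 1)^3)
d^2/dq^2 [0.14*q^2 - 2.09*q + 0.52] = 0.280000000000000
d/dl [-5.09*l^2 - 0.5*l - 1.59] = -10.18*l - 0.5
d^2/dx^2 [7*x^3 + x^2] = 42*x + 2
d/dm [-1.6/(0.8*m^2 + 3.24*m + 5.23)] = (2.56*m + 5.184)/(0.8*m^2 + 3.24*m + 5.23)^2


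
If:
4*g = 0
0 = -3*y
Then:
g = 0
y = 0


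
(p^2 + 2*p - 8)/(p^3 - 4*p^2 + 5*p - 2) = (p + 4)/(p^2 - 2*p + 1)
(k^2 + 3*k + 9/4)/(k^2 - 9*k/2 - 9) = (k + 3/2)/(k - 6)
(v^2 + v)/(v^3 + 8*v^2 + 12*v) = (v + 1)/(v^2 + 8*v + 12)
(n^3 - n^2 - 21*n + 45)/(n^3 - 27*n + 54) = (n + 5)/(n + 6)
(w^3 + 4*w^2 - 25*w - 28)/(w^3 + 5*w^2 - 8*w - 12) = (w^2 + 3*w - 28)/(w^2 + 4*w - 12)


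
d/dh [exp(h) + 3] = exp(h)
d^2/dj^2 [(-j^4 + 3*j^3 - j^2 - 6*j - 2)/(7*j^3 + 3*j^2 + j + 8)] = 4*(-57*j^6 - 393*j^5 - 1014*j^4 - 43*j^3 + 840*j^2 + 663*j + 15)/(343*j^9 + 441*j^8 + 336*j^7 + 1329*j^6 + 1056*j^5 + 561*j^4 + 1489*j^3 + 600*j^2 + 192*j + 512)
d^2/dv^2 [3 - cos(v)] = cos(v)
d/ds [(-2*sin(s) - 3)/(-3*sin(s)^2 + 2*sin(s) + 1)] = 2*(-3*sin(s)^2 - 9*sin(s) + 2)*cos(s)/((sin(s) - 1)^2*(3*sin(s) + 1)^2)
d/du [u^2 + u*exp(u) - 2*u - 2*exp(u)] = u*exp(u) + 2*u - exp(u) - 2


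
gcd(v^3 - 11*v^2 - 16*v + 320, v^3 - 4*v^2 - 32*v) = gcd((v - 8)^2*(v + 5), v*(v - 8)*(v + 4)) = v - 8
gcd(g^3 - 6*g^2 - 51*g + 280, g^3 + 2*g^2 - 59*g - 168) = g^2 - g - 56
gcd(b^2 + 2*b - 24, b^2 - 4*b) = b - 4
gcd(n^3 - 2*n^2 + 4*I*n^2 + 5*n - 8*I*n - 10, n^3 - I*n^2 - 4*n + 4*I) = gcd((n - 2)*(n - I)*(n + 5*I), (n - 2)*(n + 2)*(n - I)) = n^2 + n*(-2 - I) + 2*I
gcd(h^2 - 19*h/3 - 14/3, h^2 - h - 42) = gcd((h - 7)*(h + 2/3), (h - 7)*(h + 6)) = h - 7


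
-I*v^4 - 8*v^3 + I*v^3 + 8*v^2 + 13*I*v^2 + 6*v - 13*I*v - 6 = (v - 6*I)*(v - I)^2*(-I*v + I)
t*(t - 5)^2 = t^3 - 10*t^2 + 25*t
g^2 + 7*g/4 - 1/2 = (g - 1/4)*(g + 2)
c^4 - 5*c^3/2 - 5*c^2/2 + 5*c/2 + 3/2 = (c - 3)*(c - 1)*(c + 1/2)*(c + 1)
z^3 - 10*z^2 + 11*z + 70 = (z - 7)*(z - 5)*(z + 2)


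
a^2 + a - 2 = (a - 1)*(a + 2)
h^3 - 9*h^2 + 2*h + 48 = (h - 8)*(h - 3)*(h + 2)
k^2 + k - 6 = (k - 2)*(k + 3)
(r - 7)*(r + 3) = r^2 - 4*r - 21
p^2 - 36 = (p - 6)*(p + 6)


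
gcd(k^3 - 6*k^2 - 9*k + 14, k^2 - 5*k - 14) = k^2 - 5*k - 14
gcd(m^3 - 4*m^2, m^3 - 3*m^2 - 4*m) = m^2 - 4*m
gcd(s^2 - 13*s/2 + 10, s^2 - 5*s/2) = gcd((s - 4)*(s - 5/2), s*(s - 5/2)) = s - 5/2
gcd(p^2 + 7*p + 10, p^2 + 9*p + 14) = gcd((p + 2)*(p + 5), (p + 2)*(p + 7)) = p + 2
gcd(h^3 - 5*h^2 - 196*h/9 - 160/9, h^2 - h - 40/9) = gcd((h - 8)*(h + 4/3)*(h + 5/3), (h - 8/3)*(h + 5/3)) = h + 5/3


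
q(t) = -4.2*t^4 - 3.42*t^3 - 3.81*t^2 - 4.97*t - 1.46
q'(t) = -16.8*t^3 - 10.26*t^2 - 7.62*t - 4.97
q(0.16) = -2.37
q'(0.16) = -6.52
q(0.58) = -6.77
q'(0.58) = -16.12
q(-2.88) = -226.00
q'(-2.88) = 333.19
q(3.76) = -1095.27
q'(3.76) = -1071.72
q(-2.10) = -57.83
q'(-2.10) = 121.37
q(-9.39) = -30111.33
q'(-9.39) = 13071.26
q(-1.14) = -2.77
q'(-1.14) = 15.27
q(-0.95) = -0.67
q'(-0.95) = 7.41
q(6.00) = -6350.36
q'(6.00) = -4048.85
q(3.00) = -483.20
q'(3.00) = -573.77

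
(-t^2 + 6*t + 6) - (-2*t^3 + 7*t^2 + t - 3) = 2*t^3 - 8*t^2 + 5*t + 9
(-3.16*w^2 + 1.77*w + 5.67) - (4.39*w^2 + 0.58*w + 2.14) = -7.55*w^2 + 1.19*w + 3.53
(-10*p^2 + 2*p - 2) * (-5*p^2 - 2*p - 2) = 50*p^4 + 10*p^3 + 26*p^2 + 4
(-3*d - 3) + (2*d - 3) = -d - 6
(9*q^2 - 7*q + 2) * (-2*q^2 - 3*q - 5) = -18*q^4 - 13*q^3 - 28*q^2 + 29*q - 10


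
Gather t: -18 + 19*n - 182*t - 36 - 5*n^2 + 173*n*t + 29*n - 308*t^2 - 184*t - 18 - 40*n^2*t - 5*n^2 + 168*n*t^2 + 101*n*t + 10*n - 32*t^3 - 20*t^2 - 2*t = -10*n^2 + 58*n - 32*t^3 + t^2*(168*n - 328) + t*(-40*n^2 + 274*n - 368) - 72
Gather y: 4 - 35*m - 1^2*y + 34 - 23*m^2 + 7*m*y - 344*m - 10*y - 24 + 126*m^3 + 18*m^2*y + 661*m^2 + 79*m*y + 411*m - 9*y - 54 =126*m^3 + 638*m^2 + 32*m + y*(18*m^2 + 86*m - 20) - 40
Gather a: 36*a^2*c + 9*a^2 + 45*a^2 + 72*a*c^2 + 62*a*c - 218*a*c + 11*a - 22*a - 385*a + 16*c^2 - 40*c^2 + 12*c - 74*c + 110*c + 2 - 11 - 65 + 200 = a^2*(36*c + 54) + a*(72*c^2 - 156*c - 396) - 24*c^2 + 48*c + 126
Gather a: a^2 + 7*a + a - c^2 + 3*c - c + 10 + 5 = a^2 + 8*a - c^2 + 2*c + 15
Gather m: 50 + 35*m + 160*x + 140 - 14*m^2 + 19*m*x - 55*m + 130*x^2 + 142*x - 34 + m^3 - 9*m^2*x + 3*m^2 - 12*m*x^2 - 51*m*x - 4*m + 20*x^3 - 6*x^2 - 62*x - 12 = m^3 + m^2*(-9*x - 11) + m*(-12*x^2 - 32*x - 24) + 20*x^3 + 124*x^2 + 240*x + 144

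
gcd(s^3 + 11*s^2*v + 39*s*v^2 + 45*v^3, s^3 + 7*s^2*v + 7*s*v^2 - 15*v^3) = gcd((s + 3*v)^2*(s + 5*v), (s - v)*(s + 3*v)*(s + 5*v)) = s^2 + 8*s*v + 15*v^2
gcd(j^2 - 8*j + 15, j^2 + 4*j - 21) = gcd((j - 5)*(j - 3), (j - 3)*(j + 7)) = j - 3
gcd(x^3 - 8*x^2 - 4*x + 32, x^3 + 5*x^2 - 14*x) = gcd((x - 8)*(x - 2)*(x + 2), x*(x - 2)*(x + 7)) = x - 2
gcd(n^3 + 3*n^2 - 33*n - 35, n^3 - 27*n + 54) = 1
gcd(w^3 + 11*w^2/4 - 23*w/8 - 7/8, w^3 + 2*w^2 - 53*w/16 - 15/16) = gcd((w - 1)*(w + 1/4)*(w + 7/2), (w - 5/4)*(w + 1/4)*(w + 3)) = w + 1/4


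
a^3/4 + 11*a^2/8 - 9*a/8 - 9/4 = (a/4 + 1/4)*(a - 3/2)*(a + 6)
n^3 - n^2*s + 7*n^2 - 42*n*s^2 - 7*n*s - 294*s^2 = (n + 7)*(n - 7*s)*(n + 6*s)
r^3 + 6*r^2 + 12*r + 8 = (r + 2)^3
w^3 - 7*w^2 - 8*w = w*(w - 8)*(w + 1)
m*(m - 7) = m^2 - 7*m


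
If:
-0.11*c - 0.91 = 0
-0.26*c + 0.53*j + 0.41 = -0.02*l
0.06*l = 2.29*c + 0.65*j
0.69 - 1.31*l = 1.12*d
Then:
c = -8.27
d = 306.22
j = 5.03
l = -261.28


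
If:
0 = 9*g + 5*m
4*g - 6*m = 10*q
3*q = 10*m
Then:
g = 0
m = 0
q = 0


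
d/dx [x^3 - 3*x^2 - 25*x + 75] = 3*x^2 - 6*x - 25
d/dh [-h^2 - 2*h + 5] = -2*h - 2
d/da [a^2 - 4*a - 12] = 2*a - 4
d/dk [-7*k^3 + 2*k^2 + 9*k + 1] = -21*k^2 + 4*k + 9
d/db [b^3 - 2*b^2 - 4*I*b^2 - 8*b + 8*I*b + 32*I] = 3*b^2 - 4*b - 8*I*b - 8 + 8*I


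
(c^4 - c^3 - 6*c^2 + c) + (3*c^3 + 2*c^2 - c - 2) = c^4 + 2*c^3 - 4*c^2 - 2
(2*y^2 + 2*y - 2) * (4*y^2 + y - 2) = 8*y^4 + 10*y^3 - 10*y^2 - 6*y + 4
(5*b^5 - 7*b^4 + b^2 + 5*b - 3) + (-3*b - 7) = 5*b^5 - 7*b^4 + b^2 + 2*b - 10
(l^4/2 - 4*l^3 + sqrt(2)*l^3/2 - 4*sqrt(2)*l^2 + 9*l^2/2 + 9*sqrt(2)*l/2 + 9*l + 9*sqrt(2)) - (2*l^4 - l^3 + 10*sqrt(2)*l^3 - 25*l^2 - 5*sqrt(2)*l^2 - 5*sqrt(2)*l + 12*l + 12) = -3*l^4/2 - 19*sqrt(2)*l^3/2 - 3*l^3 + sqrt(2)*l^2 + 59*l^2/2 - 3*l + 19*sqrt(2)*l/2 - 12 + 9*sqrt(2)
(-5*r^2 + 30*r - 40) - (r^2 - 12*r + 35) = -6*r^2 + 42*r - 75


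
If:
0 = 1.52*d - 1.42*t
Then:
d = 0.934210526315789*t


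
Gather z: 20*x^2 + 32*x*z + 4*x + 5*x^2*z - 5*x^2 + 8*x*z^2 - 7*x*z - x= 15*x^2 + 8*x*z^2 + 3*x + z*(5*x^2 + 25*x)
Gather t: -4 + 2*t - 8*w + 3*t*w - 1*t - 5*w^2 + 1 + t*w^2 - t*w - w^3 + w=t*(w^2 + 2*w + 1) - w^3 - 5*w^2 - 7*w - 3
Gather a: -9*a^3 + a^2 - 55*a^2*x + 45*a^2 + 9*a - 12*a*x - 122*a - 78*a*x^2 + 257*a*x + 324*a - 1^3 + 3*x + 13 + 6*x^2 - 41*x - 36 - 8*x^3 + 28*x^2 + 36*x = -9*a^3 + a^2*(46 - 55*x) + a*(-78*x^2 + 245*x + 211) - 8*x^3 + 34*x^2 - 2*x - 24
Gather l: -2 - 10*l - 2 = -10*l - 4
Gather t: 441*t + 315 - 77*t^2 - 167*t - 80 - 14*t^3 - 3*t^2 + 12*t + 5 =-14*t^3 - 80*t^2 + 286*t + 240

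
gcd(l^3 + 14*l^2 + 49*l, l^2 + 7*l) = l^2 + 7*l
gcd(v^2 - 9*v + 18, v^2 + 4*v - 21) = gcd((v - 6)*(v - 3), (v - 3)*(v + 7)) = v - 3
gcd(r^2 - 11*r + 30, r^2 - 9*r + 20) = r - 5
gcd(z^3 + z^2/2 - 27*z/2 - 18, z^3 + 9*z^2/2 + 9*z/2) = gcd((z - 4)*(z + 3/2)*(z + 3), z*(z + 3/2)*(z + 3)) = z^2 + 9*z/2 + 9/2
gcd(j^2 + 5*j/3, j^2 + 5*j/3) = j^2 + 5*j/3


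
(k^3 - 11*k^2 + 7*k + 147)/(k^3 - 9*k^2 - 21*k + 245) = (k + 3)/(k + 5)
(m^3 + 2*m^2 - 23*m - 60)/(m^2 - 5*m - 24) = (m^2 - m - 20)/(m - 8)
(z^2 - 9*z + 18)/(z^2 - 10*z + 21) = (z - 6)/(z - 7)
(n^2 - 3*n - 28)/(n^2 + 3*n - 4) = (n - 7)/(n - 1)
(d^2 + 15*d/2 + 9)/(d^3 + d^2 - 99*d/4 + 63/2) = 2*(2*d + 3)/(4*d^2 - 20*d + 21)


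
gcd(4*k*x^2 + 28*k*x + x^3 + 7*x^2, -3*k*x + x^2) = x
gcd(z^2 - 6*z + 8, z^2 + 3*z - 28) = z - 4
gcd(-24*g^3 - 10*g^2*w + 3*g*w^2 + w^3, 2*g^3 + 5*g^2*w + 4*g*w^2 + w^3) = 2*g + w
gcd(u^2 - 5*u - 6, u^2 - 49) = 1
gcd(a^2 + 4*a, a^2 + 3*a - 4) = a + 4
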